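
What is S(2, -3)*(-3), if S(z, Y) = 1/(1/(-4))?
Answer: 12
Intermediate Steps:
S(z, Y) = -4 (S(z, Y) = 1/(-1/4) = -4)
S(2, -3)*(-3) = -4*(-3) = 12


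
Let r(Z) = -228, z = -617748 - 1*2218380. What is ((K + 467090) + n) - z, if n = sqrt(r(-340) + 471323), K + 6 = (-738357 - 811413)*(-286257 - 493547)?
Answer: 1208520148292 + sqrt(471095) ≈ 1.2085e+12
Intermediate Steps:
K = 1208516845074 (K = -6 + (-738357 - 811413)*(-286257 - 493547) = -6 - 1549770*(-779804) = -6 + 1208516845080 = 1208516845074)
z = -2836128 (z = -617748 - 2218380 = -2836128)
n = sqrt(471095) (n = sqrt(-228 + 471323) = sqrt(471095) ≈ 686.36)
((K + 467090) + n) - z = ((1208516845074 + 467090) + sqrt(471095)) - 1*(-2836128) = (1208517312164 + sqrt(471095)) + 2836128 = 1208520148292 + sqrt(471095)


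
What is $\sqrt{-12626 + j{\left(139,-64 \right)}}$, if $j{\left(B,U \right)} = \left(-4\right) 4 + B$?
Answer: $i \sqrt{12503} \approx 111.82 i$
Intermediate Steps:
$j{\left(B,U \right)} = -16 + B$
$\sqrt{-12626 + j{\left(139,-64 \right)}} = \sqrt{-12626 + \left(-16 + 139\right)} = \sqrt{-12626 + 123} = \sqrt{-12503} = i \sqrt{12503}$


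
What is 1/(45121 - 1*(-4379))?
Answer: 1/49500 ≈ 2.0202e-5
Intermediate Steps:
1/(45121 - 1*(-4379)) = 1/(45121 + 4379) = 1/49500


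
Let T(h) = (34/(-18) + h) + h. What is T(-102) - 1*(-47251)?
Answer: 423406/9 ≈ 47045.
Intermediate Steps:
T(h) = -17/9 + 2*h (T(h) = (34*(-1/18) + h) + h = (-17/9 + h) + h = -17/9 + 2*h)
T(-102) - 1*(-47251) = (-17/9 + 2*(-102)) - 1*(-47251) = (-17/9 - 204) + 47251 = -1853/9 + 47251 = 423406/9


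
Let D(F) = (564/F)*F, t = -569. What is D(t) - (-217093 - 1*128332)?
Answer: 345989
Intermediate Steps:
D(F) = 564
D(t) - (-217093 - 1*128332) = 564 - (-217093 - 1*128332) = 564 - (-217093 - 128332) = 564 - 1*(-345425) = 564 + 345425 = 345989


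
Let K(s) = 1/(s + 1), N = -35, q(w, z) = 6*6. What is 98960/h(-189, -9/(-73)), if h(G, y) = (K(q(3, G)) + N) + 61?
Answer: 3661520/963 ≈ 3802.2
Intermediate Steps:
q(w, z) = 36
K(s) = 1/(1 + s)
h(G, y) = 963/37 (h(G, y) = (1/(1 + 36) - 35) + 61 = (1/37 - 35) + 61 = -1294/37 + 61 = 963/37)
98960/h(-189, -9/(-73)) = 98960/(963/37) = 98960*(37/963) = 3661520/963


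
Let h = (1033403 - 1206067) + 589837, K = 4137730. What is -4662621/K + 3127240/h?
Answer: 10994555174767/1726149237290 ≈ 6.3694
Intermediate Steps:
h = 417173 (h = -172664 + 589837 = 417173)
-4662621/K + 3127240/h = -4662621/4137730 + 3127240/417173 = 10994555174767/1726149237290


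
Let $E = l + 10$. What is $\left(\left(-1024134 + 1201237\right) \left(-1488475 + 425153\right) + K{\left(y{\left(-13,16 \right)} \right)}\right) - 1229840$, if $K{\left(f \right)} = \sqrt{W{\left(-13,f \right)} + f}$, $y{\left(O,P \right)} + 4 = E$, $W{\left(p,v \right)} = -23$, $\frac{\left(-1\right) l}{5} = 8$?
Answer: $-188318746006 + i \sqrt{57} \approx -1.8832 \cdot 10^{11} + 7.5498 i$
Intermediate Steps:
$l = -40$ ($l = \left(-5\right) 8 = -40$)
$E = -30$ ($E = -40 + 10 = -30$)
$y{\left(O,P \right)} = -34$ ($y{\left(O,P \right)} = -4 - 30 = -34$)
$K{\left(f \right)} = \sqrt{-23 + f}$
$\left(\left(-1024134 + 1201237\right) \left(-1488475 + 425153\right) + K{\left(y{\left(-13,16 \right)} \right)}\right) - 1229840 = \left(\left(-1024134 + 1201237\right) \left(-1488475 + 425153\right) + \sqrt{-23 - 34}\right) - 1229840 = \left(177103 \left(-1063322\right) + \sqrt{-57}\right) - 1229840 = \left(-188317516166 + i \sqrt{57}\right) - 1229840 = -188318746006 + i \sqrt{57}$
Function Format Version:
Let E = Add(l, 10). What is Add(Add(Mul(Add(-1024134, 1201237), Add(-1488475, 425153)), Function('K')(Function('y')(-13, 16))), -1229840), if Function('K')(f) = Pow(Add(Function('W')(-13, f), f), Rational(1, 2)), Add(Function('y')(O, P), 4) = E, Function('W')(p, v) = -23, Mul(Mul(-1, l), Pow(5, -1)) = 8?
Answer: Add(-188318746006, Mul(I, Pow(57, Rational(1, 2)))) ≈ Add(-1.8832e+11, Mul(7.5498, I))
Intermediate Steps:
l = -40 (l = Mul(-5, 8) = -40)
E = -30 (E = Add(-40, 10) = -30)
Function('y')(O, P) = -34 (Function('y')(O, P) = Add(-4, -30) = -34)
Function('K')(f) = Pow(Add(-23, f), Rational(1, 2))
Add(Add(Mul(Add(-1024134, 1201237), Add(-1488475, 425153)), Function('K')(Function('y')(-13, 16))), -1229840) = Add(Add(Mul(Add(-1024134, 1201237), Add(-1488475, 425153)), Pow(Add(-23, -34), Rational(1, 2))), -1229840) = Add(Add(Mul(177103, -1063322), Pow(-57, Rational(1, 2))), -1229840) = Add(Add(-188317516166, Mul(I, Pow(57, Rational(1, 2)))), -1229840) = Add(-188318746006, Mul(I, Pow(57, Rational(1, 2))))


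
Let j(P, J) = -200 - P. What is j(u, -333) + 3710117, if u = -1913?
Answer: 3711830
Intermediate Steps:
j(u, -333) + 3710117 = (-200 - 1*(-1913)) + 3710117 = (-200 + 1913) + 3710117 = 1713 + 3710117 = 3711830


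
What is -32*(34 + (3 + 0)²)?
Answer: -1376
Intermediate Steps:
-32*(34 + (3 + 0)²) = -32*(34 + 3²) = -32*(34 + 9) = -32*43 = -1376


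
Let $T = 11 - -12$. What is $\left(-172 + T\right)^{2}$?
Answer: $22201$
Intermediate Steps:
$T = 23$ ($T = 11 + 12 = 23$)
$\left(-172 + T\right)^{2} = \left(-172 + 23\right)^{2} = \left(-149\right)^{2} = 22201$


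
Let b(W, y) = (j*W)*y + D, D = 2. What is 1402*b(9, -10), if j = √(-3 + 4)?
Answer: -123376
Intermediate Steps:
j = 1 (j = √1 = 1)
b(W, y) = 2 + W*y (b(W, y) = (1*W)*y + 2 = W*y + 2 = 2 + W*y)
1402*b(9, -10) = 1402*(2 + 9*(-10)) = 1402*(2 - 90) = 1402*(-88) = -123376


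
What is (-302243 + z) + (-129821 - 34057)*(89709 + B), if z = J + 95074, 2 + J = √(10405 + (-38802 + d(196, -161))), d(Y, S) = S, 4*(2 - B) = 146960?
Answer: -8680988709 + I*√28558 ≈ -8.681e+9 + 168.99*I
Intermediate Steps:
B = -36738 (B = 2 - ¼*146960 = 2 - 36740 = -36738)
J = -2 + I*√28558 (J = -2 + √(10405 + (-38802 - 161)) = -2 + √(10405 - 38963) = -2 + √(-28558) = -2 + I*√28558 ≈ -2.0 + 168.99*I)
z = 95072 + I*√28558 (z = (-2 + I*√28558) + 95074 = 95072 + I*√28558 ≈ 95072.0 + 168.99*I)
(-302243 + z) + (-129821 - 34057)*(89709 + B) = (-302243 + (95072 + I*√28558)) + (-129821 - 34057)*(89709 - 36738) = (-207171 + I*√28558) - 163878*52971 = (-207171 + I*√28558) - 8680781538 = -8680988709 + I*√28558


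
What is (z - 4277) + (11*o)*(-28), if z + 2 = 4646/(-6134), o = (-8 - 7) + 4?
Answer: -2735020/3067 ≈ -891.76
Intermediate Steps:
o = -11 (o = -15 + 4 = -11)
z = -8457/3067 (z = -2 + 4646/(-6134) = -2 + 4646*(-1/6134) = -2 - 2323/3067 = -8457/3067 ≈ -2.7574)
(z - 4277) + (11*o)*(-28) = (-8457/3067 - 4277) + (11*(-11))*(-28) = -13126016/3067 - 121*(-28) = -13126016/3067 + 3388 = -2735020/3067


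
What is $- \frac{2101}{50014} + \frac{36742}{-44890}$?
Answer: $- \frac{965964139}{1122564230} \approx -0.8605$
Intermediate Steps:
$- \frac{2101}{50014} + \frac{36742}{-44890} = \left(-2101\right) \frac{1}{50014} + 36742 \left(- \frac{1}{44890}\right) = - \frac{2101}{50014} - \frac{18371}{22445} = - \frac{965964139}{1122564230}$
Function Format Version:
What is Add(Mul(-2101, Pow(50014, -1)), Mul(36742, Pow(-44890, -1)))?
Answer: Rational(-965964139, 1122564230) ≈ -0.86050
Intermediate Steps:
Add(Mul(-2101, Pow(50014, -1)), Mul(36742, Pow(-44890, -1))) = Add(Mul(-2101, Rational(1, 50014)), Mul(36742, Rational(-1, 44890))) = Add(Rational(-2101, 50014), Rational(-18371, 22445)) = Rational(-965964139, 1122564230)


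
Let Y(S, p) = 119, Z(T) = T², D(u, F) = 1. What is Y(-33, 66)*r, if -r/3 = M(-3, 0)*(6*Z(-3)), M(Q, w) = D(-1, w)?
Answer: -19278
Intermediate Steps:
M(Q, w) = 1
r = -162 (r = -3*6*(-3)² = -3*6*9 = -3*54 = -162)
Y(-33, 66)*r = 119*(-162) = -19278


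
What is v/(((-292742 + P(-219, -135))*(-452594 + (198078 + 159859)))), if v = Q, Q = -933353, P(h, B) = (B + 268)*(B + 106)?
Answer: -933353/28075171543 ≈ -3.3245e-5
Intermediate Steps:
P(h, B) = (106 + B)*(268 + B) (P(h, B) = (268 + B)*(106 + B) = (106 + B)*(268 + B))
v = -933353
v/(((-292742 + P(-219, -135))*(-452594 + (198078 + 159859)))) = -933353*1/((-452594 + (198078 + 159859))*(-292742 + (28408 + (-135)² + 374*(-135)))) = -933353*1/((-452594 + 357937)*(-292742 + (28408 + 18225 - 50490))) = -933353*(-1/(94657*(-292742 - 3857))) = -933353/((-296599*(-94657))) = -933353/28075171543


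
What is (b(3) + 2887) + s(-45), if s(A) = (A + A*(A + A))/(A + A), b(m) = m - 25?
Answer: 5641/2 ≈ 2820.5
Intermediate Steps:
b(m) = -25 + m
s(A) = (A + 2*A**2)/(2*A) (s(A) = (A + A*(2*A))/((2*A)) = (A + 2*A**2)*(1/(2*A)) = (A + 2*A**2)/(2*A))
(b(3) + 2887) + s(-45) = ((-25 + 3) + 2887) + (1/2 - 45) = (-22 + 2887) - 89/2 = 2865 - 89/2 = 5641/2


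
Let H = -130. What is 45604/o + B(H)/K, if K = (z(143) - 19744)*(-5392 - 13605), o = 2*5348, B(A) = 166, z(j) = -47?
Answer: 4286430161311/1005342782598 ≈ 4.2636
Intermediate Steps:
o = 10696
K = 375969627 (K = (-47 - 19744)*(-5392 - 13605) = -19791*(-18997) = 375969627)
45604/o + B(H)/K = 45604/10696 + 166/375969627 = 45604*(1/10696) + 166*(1/375969627) = 11401/2674 + 166/375969627 = 4286430161311/1005342782598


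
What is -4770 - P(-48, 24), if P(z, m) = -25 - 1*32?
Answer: -4713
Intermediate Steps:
P(z, m) = -57 (P(z, m) = -25 - 32 = -57)
-4770 - P(-48, 24) = -4770 - 1*(-57) = -4770 + 57 = -4713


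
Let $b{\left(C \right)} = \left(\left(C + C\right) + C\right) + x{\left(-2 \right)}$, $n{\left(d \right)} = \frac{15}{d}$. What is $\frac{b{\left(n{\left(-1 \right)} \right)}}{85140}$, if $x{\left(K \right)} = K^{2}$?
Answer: $- \frac{41}{85140} \approx -0.00048156$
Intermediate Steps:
$b{\left(C \right)} = 4 + 3 C$ ($b{\left(C \right)} = \left(\left(C + C\right) + C\right) + \left(-2\right)^{2} = \left(2 C + C\right) + 4 = 3 C + 4 = 4 + 3 C$)
$\frac{b{\left(n{\left(-1 \right)} \right)}}{85140} = \frac{4 + 3 \frac{15}{-1}}{85140} = \left(4 + 3 \cdot 15 \left(-1\right)\right) \frac{1}{85140} = \left(4 + 3 \left(-15\right)\right) \frac{1}{85140} = \left(4 - 45\right) \frac{1}{85140} = \left(-41\right) \frac{1}{85140} = - \frac{41}{85140}$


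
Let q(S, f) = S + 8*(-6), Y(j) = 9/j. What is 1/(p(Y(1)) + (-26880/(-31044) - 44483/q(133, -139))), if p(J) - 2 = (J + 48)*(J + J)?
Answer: 219895/111164939 ≈ 0.0019781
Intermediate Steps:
q(S, f) = -48 + S (q(S, f) = S - 48 = -48 + S)
p(J) = 2 + 2*J*(48 + J) (p(J) = 2 + (J + 48)*(J + J) = 2 + (48 + J)*(2*J) = 2 + 2*J*(48 + J))
1/(p(Y(1)) + (-26880/(-31044) - 44483/q(133, -139))) = 1/((2 + 2*(9/1)**2 + 96*(9/1)) + (-26880/(-31044) - 44483/(-48 + 133))) = 1/((2 + 2*(9*1)**2 + 96*(9*1)) + (-26880*(-1/31044) - 44483/85)) = 1/((2 + 2*9**2 + 96*9) + (2240/2587 - 44483*1/85)) = 1/((2 + 2*81 + 864) + (2240/2587 - 44483/85)) = 1/((2 + 162 + 864) - 114887121/219895) = 1/(1028 - 114887121/219895) = 1/(111164939/219895) = 219895/111164939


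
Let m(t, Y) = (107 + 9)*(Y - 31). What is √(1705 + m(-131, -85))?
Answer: I*√11751 ≈ 108.4*I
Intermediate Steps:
m(t, Y) = -3596 + 116*Y (m(t, Y) = 116*(-31 + Y) = -3596 + 116*Y)
√(1705 + m(-131, -85)) = √(1705 + (-3596 + 116*(-85))) = √(1705 + (-3596 - 9860)) = √(1705 - 13456) = √(-11751) = I*√11751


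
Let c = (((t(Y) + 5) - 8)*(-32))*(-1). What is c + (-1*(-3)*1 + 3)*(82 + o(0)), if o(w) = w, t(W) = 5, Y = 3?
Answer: 556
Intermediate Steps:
c = 64 (c = (((5 + 5) - 8)*(-32))*(-1) = ((10 - 8)*(-32))*(-1) = (2*(-32))*(-1) = -64*(-1) = 64)
c + (-1*(-3)*1 + 3)*(82 + o(0)) = 64 + (-1*(-3)*1 + 3)*(82 + 0) = 64 + (3*1 + 3)*82 = 64 + (3 + 3)*82 = 64 + 6*82 = 64 + 492 = 556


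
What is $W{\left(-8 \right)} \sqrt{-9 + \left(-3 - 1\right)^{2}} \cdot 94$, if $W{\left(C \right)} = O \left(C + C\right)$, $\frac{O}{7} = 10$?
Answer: $- 105280 \sqrt{7} \approx -2.7854 \cdot 10^{5}$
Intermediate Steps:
$O = 70$ ($O = 7 \cdot 10 = 70$)
$W{\left(C \right)} = 140 C$ ($W{\left(C \right)} = 70 \left(C + C\right) = 70 \cdot 2 C = 140 C$)
$W{\left(-8 \right)} \sqrt{-9 + \left(-3 - 1\right)^{2}} \cdot 94 = 140 \left(-8\right) \sqrt{-9 + \left(-3 - 1\right)^{2}} \cdot 94 = - 1120 \sqrt{-9 + \left(-4\right)^{2}} \cdot 94 = - 1120 \sqrt{-9 + 16} \cdot 94 = - 1120 \sqrt{7} \cdot 94 = - 105280 \sqrt{7}$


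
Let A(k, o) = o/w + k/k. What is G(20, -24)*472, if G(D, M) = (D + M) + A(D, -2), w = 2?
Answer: -1888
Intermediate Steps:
A(k, o) = 1 + o/2 (A(k, o) = o/2 + k/k = o*(½) + 1 = o/2 + 1 = 1 + o/2)
G(D, M) = D + M (G(D, M) = (D + M) + (1 + (½)*(-2)) = (D + M) + (1 - 1) = (D + M) + 0 = D + M)
G(20, -24)*472 = (20 - 24)*472 = -4*472 = -1888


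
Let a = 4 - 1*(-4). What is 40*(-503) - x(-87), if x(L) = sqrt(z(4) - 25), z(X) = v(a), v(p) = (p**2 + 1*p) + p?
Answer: -20120 - sqrt(55) ≈ -20127.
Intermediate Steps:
a = 8 (a = 4 + 4 = 8)
v(p) = p**2 + 2*p (v(p) = (p**2 + p) + p = (p + p**2) + p = p**2 + 2*p)
z(X) = 80 (z(X) = 8*(2 + 8) = 8*10 = 80)
x(L) = sqrt(55) (x(L) = sqrt(80 - 25) = sqrt(55))
40*(-503) - x(-87) = 40*(-503) - sqrt(55) = -20120 - sqrt(55)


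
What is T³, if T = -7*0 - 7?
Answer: -343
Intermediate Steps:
T = -7 (T = 0 - 7 = -7)
T³ = (-7)³ = -343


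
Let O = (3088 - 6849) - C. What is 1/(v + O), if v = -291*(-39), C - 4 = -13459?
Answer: 1/21043 ≈ 4.7522e-5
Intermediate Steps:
C = -13455 (C = 4 - 13459 = -13455)
v = 11349
O = 9694 (O = (3088 - 6849) - 1*(-13455) = -3761 + 13455 = 9694)
1/(v + O) = 1/(11349 + 9694) = 1/21043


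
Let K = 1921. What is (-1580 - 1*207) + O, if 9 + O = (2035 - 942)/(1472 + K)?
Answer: -6092735/3393 ≈ -1795.7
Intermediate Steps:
O = -29444/3393 (O = -9 + (2035 - 942)/(1472 + 1921) = -9 + 1093/3393 = -29444/3393 ≈ -8.6779)
(-1580 - 1*207) + O = (-1580 - 1*207) - 29444/3393 = (-1580 - 207) - 29444/3393 = -1787 - 29444/3393 = -6092735/3393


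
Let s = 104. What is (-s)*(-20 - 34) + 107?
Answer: 5723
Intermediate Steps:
(-s)*(-20 - 34) + 107 = (-1*104)*(-20 - 34) + 107 = -104*(-54) + 107 = 5616 + 107 = 5723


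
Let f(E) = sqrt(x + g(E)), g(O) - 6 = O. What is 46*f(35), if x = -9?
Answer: 184*sqrt(2) ≈ 260.22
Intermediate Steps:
g(O) = 6 + O
f(E) = sqrt(-3 + E) (f(E) = sqrt(-9 + (6 + E)) = sqrt(-3 + E))
46*f(35) = 46*sqrt(-3 + 35) = 46*sqrt(32) = 46*(4*sqrt(2)) = 184*sqrt(2)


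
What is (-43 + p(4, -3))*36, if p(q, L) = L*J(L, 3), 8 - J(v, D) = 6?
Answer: -1764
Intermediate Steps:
J(v, D) = 2 (J(v, D) = 8 - 1*6 = 8 - 6 = 2)
p(q, L) = 2*L (p(q, L) = L*2 = 2*L)
(-43 + p(4, -3))*36 = (-43 + 2*(-3))*36 = (-43 - 6)*36 = -49*36 = -1764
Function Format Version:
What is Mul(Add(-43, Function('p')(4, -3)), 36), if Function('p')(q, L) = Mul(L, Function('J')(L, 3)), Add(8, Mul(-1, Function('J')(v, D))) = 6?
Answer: -1764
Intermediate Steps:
Function('J')(v, D) = 2 (Function('J')(v, D) = Add(8, Mul(-1, 6)) = Add(8, -6) = 2)
Function('p')(q, L) = Mul(2, L) (Function('p')(q, L) = Mul(L, 2) = Mul(2, L))
Mul(Add(-43, Function('p')(4, -3)), 36) = Mul(Add(-43, Mul(2, -3)), 36) = Mul(Add(-43, -6), 36) = Mul(-49, 36) = -1764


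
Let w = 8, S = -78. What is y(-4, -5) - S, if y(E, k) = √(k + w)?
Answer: 78 + √3 ≈ 79.732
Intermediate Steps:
y(E, k) = √(8 + k) (y(E, k) = √(k + 8) = √(8 + k))
y(-4, -5) - S = √(8 - 5) - 1*(-78) = √3 + 78 = 78 + √3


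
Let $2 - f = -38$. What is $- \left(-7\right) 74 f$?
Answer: $20720$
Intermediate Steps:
$f = 40$ ($f = 2 - -38 = 2 + 38 = 40$)
$- \left(-7\right) 74 f = - \left(-7\right) 74 \cdot 40 = - \left(-518\right) 40 = \left(-1\right) \left(-20720\right) = 20720$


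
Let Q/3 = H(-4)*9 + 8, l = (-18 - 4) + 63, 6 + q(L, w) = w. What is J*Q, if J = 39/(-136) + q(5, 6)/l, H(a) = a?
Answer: 819/34 ≈ 24.088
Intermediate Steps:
q(L, w) = -6 + w
l = 41 (l = -22 + 63 = 41)
J = -39/136 (J = 39/(-136) + (-6 + 6)/41 = 39*(-1/136) + 0*(1/41) = -39/136 + 0 = -39/136 ≈ -0.28676)
Q = -84 (Q = 3*(-4*9 + 8) = 3*(-36 + 8) = 3*(-28) = -84)
J*Q = -39/136*(-84) = 819/34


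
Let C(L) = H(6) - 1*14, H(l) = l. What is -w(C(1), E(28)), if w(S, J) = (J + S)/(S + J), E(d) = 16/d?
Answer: -1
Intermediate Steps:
C(L) = -8 (C(L) = 6 - 1*14 = 6 - 14 = -8)
w(S, J) = 1 (w(S, J) = (J + S)/(J + S) = 1)
-w(C(1), E(28)) = -1*1 = -1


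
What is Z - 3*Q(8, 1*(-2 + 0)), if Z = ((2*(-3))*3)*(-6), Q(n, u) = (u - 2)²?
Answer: 60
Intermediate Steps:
Q(n, u) = (-2 + u)²
Z = 108 (Z = -6*3*(-6) = -18*(-6) = 108)
Z - 3*Q(8, 1*(-2 + 0)) = 108 - 3*(-2 + 1*(-2 + 0))² = 108 - 3*(-2 + 1*(-2))² = 108 - 3*(-2 - 2)² = 108 - 3*(-4)² = 108 - 3*16 = 108 - 48 = 60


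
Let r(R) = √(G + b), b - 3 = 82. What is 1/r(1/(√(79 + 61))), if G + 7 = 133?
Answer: √211/211 ≈ 0.068843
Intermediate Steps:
b = 85 (b = 3 + 82 = 85)
G = 126 (G = -7 + 133 = 126)
r(R) = √211 (r(R) = √(126 + 85) = √211)
1/r(1/(√(79 + 61))) = 1/(√211) = √211/211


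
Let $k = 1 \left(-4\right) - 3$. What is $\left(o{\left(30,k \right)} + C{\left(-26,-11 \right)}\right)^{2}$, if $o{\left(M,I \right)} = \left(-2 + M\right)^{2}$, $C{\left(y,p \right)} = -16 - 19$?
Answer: $561001$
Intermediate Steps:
$C{\left(y,p \right)} = -35$ ($C{\left(y,p \right)} = -16 - 19 = -35$)
$k = -7$ ($k = -4 - 3 = -7$)
$\left(o{\left(30,k \right)} + C{\left(-26,-11 \right)}\right)^{2} = \left(\left(-2 + 30\right)^{2} - 35\right)^{2} = \left(28^{2} - 35\right)^{2} = \left(784 - 35\right)^{2} = 749^{2} = 561001$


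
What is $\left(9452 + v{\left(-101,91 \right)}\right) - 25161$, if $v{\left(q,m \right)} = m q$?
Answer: $-24900$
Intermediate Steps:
$\left(9452 + v{\left(-101,91 \right)}\right) - 25161 = \left(9452 + 91 \left(-101\right)\right) - 25161 = \left(9452 - 9191\right) - 25161 = 261 - 25161 = -24900$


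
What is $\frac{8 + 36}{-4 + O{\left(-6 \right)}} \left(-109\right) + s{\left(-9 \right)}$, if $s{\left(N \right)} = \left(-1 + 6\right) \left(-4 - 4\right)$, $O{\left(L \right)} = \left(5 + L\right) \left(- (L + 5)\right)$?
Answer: $\frac{4596}{5} \approx 919.2$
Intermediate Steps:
$O{\left(L \right)} = \left(-5 - L\right) \left(5 + L\right)$ ($O{\left(L \right)} = \left(5 + L\right) \left(- (5 + L)\right) = \left(5 + L\right) \left(-5 - L\right) = \left(-5 - L\right) \left(5 + L\right)$)
$s{\left(N \right)} = -40$ ($s{\left(N \right)} = 5 \left(-8\right) = -40$)
$\frac{8 + 36}{-4 + O{\left(-6 \right)}} \left(-109\right) + s{\left(-9 \right)} = \frac{8 + 36}{-4 - 1} \left(-109\right) - 40 = \frac{44}{-4 - 1} \left(-109\right) - 40 = \frac{44}{-5} \left(-109\right) - 40 = 44 \left(- \frac{1}{5}\right) \left(-109\right) - 40 = \left(- \frac{44}{5}\right) \left(-109\right) - 40 = \frac{4796}{5} - 40 = \frac{4596}{5}$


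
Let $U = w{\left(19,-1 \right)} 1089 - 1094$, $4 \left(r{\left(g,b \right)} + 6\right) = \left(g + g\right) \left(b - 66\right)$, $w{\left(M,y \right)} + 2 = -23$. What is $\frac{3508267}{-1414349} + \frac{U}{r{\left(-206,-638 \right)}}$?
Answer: $- \frac{294423356433}{102548788594} \approx -2.8711$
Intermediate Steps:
$w{\left(M,y \right)} = -25$ ($w{\left(M,y \right)} = -2 - 23 = -25$)
$r{\left(g,b \right)} = -6 + \frac{g \left(-66 + b\right)}{2}$ ($r{\left(g,b \right)} = -6 + \frac{\left(g + g\right) \left(b - 66\right)}{4} = -6 + \frac{2 g \left(-66 + b\right)}{4} = -6 + \frac{g \left(-66 + b\right)}{2}$)
$U = -28319$ ($U = \left(-25\right) 1089 - 1094 = -27225 - 1094 = -28319$)
$\frac{3508267}{-1414349} + \frac{U}{r{\left(-206,-638 \right)}} = \frac{3508267}{-1414349} - \frac{28319}{-6 - -6798 + \frac{1}{2} \left(-638\right) \left(-206\right)} = 3508267 \left(- \frac{1}{1414349}\right) - \frac{28319}{-6 + 6798 + 65714} = - \frac{3508267}{1414349} - \frac{28319}{72506} = - \frac{294423356433}{102548788594}$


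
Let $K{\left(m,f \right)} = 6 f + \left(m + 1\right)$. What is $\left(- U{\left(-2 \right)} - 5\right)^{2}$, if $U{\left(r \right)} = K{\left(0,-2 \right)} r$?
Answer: $729$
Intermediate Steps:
$K{\left(m,f \right)} = 1 + m + 6 f$ ($K{\left(m,f \right)} = 6 f + \left(1 + m\right) = 1 + m + 6 f$)
$U{\left(r \right)} = - 11 r$ ($U{\left(r \right)} = \left(1 + 0 + 6 \left(-2\right)\right) r = \left(1 + 0 - 12\right) r = - 11 r$)
$\left(- U{\left(-2 \right)} - 5\right)^{2} = \left(- \left(-11\right) \left(-2\right) - 5\right)^{2} = \left(\left(-1\right) 22 - 5\right)^{2} = \left(-22 - 5\right)^{2} = \left(-27\right)^{2} = 729$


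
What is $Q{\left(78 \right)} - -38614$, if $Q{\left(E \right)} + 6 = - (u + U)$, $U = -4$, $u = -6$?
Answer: $38618$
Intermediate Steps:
$Q{\left(E \right)} = 4$ ($Q{\left(E \right)} = -6 - \left(-6 - 4\right) = -6 - -10 = -6 + 10 = 4$)
$Q{\left(78 \right)} - -38614 = 4 - -38614 = 4 + 38614 = 38618$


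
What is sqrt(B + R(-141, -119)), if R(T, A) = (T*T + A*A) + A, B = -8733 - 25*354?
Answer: 2*sqrt(4085) ≈ 127.83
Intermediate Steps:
B = -17583 (B = -8733 - 8850 = -17583)
R(T, A) = A + A**2 + T**2 (R(T, A) = (T**2 + A**2) + A = (A**2 + T**2) + A = A + A**2 + T**2)
sqrt(B + R(-141, -119)) = sqrt(-17583 + (-119 + (-119)**2 + (-141)**2)) = sqrt(-17583 + (-119 + 14161 + 19881)) = sqrt(-17583 + 33923) = sqrt(16340) = 2*sqrt(4085)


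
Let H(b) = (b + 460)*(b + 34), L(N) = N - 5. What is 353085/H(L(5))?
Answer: 70617/3128 ≈ 22.576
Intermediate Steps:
L(N) = -5 + N
H(b) = (34 + b)*(460 + b) (H(b) = (460 + b)*(34 + b) = (34 + b)*(460 + b))
353085/H(L(5)) = 353085/(15640 + (-5 + 5)² + 494*(-5 + 5)) = 353085/(15640 + 0² + 494*0) = 353085/(15640 + 0 + 0) = 353085/15640 = 353085*(1/15640) = 70617/3128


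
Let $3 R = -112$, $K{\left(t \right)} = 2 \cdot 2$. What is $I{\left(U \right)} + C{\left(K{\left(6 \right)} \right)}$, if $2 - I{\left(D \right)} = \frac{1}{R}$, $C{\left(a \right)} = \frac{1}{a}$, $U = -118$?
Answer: $\frac{255}{112} \approx 2.2768$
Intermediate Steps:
$K{\left(t \right)} = 4$
$R = - \frac{112}{3}$ ($R = \frac{1}{3} \left(-112\right) = - \frac{112}{3} \approx -37.333$)
$I{\left(D \right)} = \frac{227}{112}$ ($I{\left(D \right)} = 2 - \frac{1}{- \frac{112}{3}} = 2 - - \frac{3}{112} = 2 + \frac{3}{112} = \frac{227}{112}$)
$I{\left(U \right)} + C{\left(K{\left(6 \right)} \right)} = \frac{227}{112} + \frac{1}{4} = \frac{255}{112}$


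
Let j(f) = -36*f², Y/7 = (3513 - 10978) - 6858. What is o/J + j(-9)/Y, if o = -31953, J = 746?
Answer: -3201464397/74794706 ≈ -42.803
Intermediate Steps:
Y = -100261 (Y = 7*((3513 - 10978) - 6858) = 7*(-7465 - 6858) = 7*(-14323) = -100261)
o/J + j(-9)/Y = -31953/746 - 36*(-9)²/(-100261) = -31953*1/746 - 36*81*(-1/100261) = -31953/746 - 2916*(-1/100261) = -31953/746 + 2916/100261 = -3201464397/74794706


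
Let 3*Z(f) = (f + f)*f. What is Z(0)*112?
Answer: 0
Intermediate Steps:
Z(f) = 2*f²/3 (Z(f) = ((f + f)*f)/3 = ((2*f)*f)/3 = (2*f²)/3 = 2*f²/3)
Z(0)*112 = ((⅔)*0²)*112 = ((⅔)*0)*112 = 0*112 = 0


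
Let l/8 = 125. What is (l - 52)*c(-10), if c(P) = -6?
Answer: -5688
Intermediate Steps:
l = 1000 (l = 8*125 = 1000)
(l - 52)*c(-10) = (1000 - 52)*(-6) = 948*(-6) = -5688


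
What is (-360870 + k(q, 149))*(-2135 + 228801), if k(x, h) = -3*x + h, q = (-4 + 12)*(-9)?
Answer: -81714226330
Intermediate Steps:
q = -72 (q = 8*(-9) = -72)
k(x, h) = h - 3*x
(-360870 + k(q, 149))*(-2135 + 228801) = (-360870 + (149 - 3*(-72)))*(-2135 + 228801) = (-360870 + (149 + 216))*226666 = (-360870 + 365)*226666 = -360505*226666 = -81714226330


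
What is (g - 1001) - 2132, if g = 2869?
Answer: -264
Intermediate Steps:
(g - 1001) - 2132 = (2869 - 1001) - 2132 = 1868 - 2132 = -264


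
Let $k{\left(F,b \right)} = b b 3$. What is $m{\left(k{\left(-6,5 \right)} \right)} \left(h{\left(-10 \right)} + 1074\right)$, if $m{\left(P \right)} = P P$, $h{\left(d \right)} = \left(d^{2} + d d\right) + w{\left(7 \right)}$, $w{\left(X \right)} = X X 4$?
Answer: $8268750$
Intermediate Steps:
$k{\left(F,b \right)} = 3 b^{2}$ ($k{\left(F,b \right)} = b^{2} \cdot 3 = 3 b^{2}$)
$w{\left(X \right)} = 4 X^{2}$ ($w{\left(X \right)} = X^{2} \cdot 4 = 4 X^{2}$)
$h{\left(d \right)} = 196 + 2 d^{2}$ ($h{\left(d \right)} = \left(d^{2} + d d\right) + 4 \cdot 7^{2} = \left(d^{2} + d^{2}\right) + 4 \cdot 49 = 2 d^{2} + 196 = 196 + 2 d^{2}$)
$m{\left(P \right)} = P^{2}$
$m{\left(k{\left(-6,5 \right)} \right)} \left(h{\left(-10 \right)} + 1074\right) = \left(3 \cdot 5^{2}\right)^{2} \left(\left(196 + 2 \left(-10\right)^{2}\right) + 1074\right) = \left(3 \cdot 25\right)^{2} \left(\left(196 + 2 \cdot 100\right) + 1074\right) = 75^{2} \left(\left(196 + 200\right) + 1074\right) = 5625 \left(396 + 1074\right) = 5625 \cdot 1470 = 8268750$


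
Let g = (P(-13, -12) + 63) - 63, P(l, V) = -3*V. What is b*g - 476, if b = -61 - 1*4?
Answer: -2816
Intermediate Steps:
b = -65 (b = -61 - 4 = -65)
g = 36 (g = (-3*(-12) + 63) - 63 = (36 + 63) - 63 = 99 - 63 = 36)
b*g - 476 = -65*36 - 476 = -2340 - 476 = -2816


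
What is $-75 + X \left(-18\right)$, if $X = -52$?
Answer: $861$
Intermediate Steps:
$-75 + X \left(-18\right) = -75 - -936 = -75 + 936 = 861$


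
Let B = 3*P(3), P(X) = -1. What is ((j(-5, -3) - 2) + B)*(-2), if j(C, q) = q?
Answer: 16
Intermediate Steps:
B = -3 (B = 3*(-1) = -3)
((j(-5, -3) - 2) + B)*(-2) = ((-3 - 2) - 3)*(-2) = (-5 - 3)*(-2) = -8*(-2) = 16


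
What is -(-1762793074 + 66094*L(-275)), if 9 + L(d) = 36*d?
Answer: 2417718520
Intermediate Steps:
L(d) = -9 + 36*d
-(-1762793074 + 66094*L(-275)) = -(-1763387920 - 654330600) = -66094/(1/((-9 - 9900) - 26671)) = -66094/(1/(-9909 - 26671)) = -66094/(1/(-36580)) = -66094/(-1/36580) = -66094*(-36580) = 2417718520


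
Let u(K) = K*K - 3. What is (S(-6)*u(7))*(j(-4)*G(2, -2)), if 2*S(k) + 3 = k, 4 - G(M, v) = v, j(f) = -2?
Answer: 2484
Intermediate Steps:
u(K) = -3 + K**2 (u(K) = K**2 - 3 = -3 + K**2)
G(M, v) = 4 - v
S(k) = -3/2 + k/2
(S(-6)*u(7))*(j(-4)*G(2, -2)) = ((-3/2 + (1/2)*(-6))*(-3 + 7**2))*(-2*(4 - 1*(-2))) = ((-3/2 - 3)*(-3 + 49))*(-2*(4 + 2)) = (-9/2*46)*(-2*6) = -207*(-12) = 2484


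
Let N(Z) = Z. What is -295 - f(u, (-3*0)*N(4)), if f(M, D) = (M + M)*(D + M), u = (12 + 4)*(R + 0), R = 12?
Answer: -74023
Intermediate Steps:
u = 192 (u = (12 + 4)*(12 + 0) = 16*12 = 192)
f(M, D) = 2*M*(D + M) (f(M, D) = (2*M)*(D + M) = 2*M*(D + M))
-295 - f(u, (-3*0)*N(4)) = -295 - 2*192*(-3*0*4 + 192) = -295 - 2*192*(0*4 + 192) = -295 - 2*192*(0 + 192) = -295 - 2*192*192 = -295 - 1*73728 = -295 - 73728 = -74023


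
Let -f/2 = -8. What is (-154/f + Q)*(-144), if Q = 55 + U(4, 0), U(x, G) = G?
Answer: -6534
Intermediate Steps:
f = 16 (f = -2*(-8) = 16)
Q = 55 (Q = 55 + 0 = 55)
(-154/f + Q)*(-144) = (-154/16 + 55)*(-144) = (-154*1/16 + 55)*(-144) = (-77/8 + 55)*(-144) = (363/8)*(-144) = -6534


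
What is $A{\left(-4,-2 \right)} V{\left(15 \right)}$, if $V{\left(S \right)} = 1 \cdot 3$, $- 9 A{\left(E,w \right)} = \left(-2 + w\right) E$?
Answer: $- \frac{16}{3} \approx -5.3333$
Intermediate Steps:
$A{\left(E,w \right)} = - \frac{E \left(-2 + w\right)}{9}$ ($A{\left(E,w \right)} = - \frac{\left(-2 + w\right) E}{9} = - \frac{E \left(-2 + w\right)}{9}$)
$V{\left(S \right)} = 3$
$A{\left(-4,-2 \right)} V{\left(15 \right)} = \frac{1}{9} \left(-4\right) \left(2 - -2\right) 3 = \frac{1}{9} \left(-4\right) \left(2 + 2\right) 3 = \frac{1}{9} \left(-4\right) 4 \cdot 3 = \left(- \frac{16}{9}\right) 3 = - \frac{16}{3}$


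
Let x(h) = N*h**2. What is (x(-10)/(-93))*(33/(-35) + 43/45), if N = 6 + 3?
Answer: -80/651 ≈ -0.12289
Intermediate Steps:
N = 9
x(h) = 9*h**2
(x(-10)/(-93))*(33/(-35) + 43/45) = ((9*(-10)**2)/(-93))*(33/(-35) + 43/45) = (-3*100/31)*(33*(-1/35) + 43*(1/45)) = (-1/93*900)*(-33/35 + 43/45) = -300/31*4/315 = -80/651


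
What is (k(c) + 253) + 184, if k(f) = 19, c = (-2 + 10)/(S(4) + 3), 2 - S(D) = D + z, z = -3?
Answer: 456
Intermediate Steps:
S(D) = 5 - D (S(D) = 2 - (D - 3) = 2 - (-3 + D) = 2 + (3 - D) = 5 - D)
c = 2 (c = (-2 + 10)/((5 - 1*4) + 3) = 8/((5 - 4) + 3) = 8/(1 + 3) = 8/4 = 8*(¼) = 2)
(k(c) + 253) + 184 = (19 + 253) + 184 = 272 + 184 = 456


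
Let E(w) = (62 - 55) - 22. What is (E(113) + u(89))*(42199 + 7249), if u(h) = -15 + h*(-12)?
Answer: -54293904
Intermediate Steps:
u(h) = -15 - 12*h
E(w) = -15 (E(w) = 7 - 22 = -15)
(E(113) + u(89))*(42199 + 7249) = (-15 + (-15 - 12*89))*(42199 + 7249) = (-15 + (-15 - 1068))*49448 = (-15 - 1083)*49448 = -1098*49448 = -54293904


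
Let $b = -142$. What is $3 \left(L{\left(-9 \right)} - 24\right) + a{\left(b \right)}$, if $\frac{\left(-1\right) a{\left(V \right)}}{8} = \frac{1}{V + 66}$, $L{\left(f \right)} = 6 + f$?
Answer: $- \frac{1537}{19} \approx -80.895$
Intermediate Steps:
$a{\left(V \right)} = - \frac{8}{66 + V}$ ($a{\left(V \right)} = - \frac{8}{V + 66} = - \frac{8}{66 + V}$)
$3 \left(L{\left(-9 \right)} - 24\right) + a{\left(b \right)} = 3 \left(\left(6 - 9\right) - 24\right) - \frac{8}{66 - 142} = 3 \left(-3 - 24\right) - \frac{8}{-76} = 3 \left(-27\right) - - \frac{2}{19} = -81 + \frac{2}{19} = - \frac{1537}{19}$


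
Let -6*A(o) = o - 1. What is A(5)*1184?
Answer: -2368/3 ≈ -789.33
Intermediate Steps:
A(o) = 1/6 - o/6 (A(o) = -(o - 1)/6 = -(-1 + o)/6 = 1/6 - o/6)
A(5)*1184 = (1/6 - 1/6*5)*1184 = (1/6 - 5/6)*1184 = -2/3*1184 = -2368/3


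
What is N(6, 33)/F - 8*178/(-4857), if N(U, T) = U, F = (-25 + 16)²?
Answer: 16054/43713 ≈ 0.36726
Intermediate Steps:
F = 81 (F = (-9)² = 81)
N(6, 33)/F - 8*178/(-4857) = 6/81 - 8*178/(-4857) = 6*(1/81) - 1424*(-1/4857) = 2/27 + 1424/4857 = 16054/43713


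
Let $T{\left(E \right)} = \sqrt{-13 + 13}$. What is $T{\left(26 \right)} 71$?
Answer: $0$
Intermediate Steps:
$T{\left(E \right)} = 0$ ($T{\left(E \right)} = \sqrt{0} = 0$)
$T{\left(26 \right)} 71 = 0 \cdot 71 = 0$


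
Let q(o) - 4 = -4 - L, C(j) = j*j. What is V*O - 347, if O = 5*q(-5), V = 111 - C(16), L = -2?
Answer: -1797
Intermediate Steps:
C(j) = j**2
q(o) = 2 (q(o) = 4 + (-4 - 1*(-2)) = 4 + (-4 + 2) = 4 - 2 = 2)
V = -145 (V = 111 - 1*16**2 = 111 - 1*256 = 111 - 256 = -145)
O = 10 (O = 5*2 = 10)
V*O - 347 = -145*10 - 347 = -1450 - 347 = -1797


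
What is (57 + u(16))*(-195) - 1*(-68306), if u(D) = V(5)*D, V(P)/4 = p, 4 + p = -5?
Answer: 169511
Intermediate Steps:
p = -9 (p = -4 - 5 = -9)
V(P) = -36 (V(P) = 4*(-9) = -36)
u(D) = -36*D
(57 + u(16))*(-195) - 1*(-68306) = (57 - 36*16)*(-195) - 1*(-68306) = (57 - 576)*(-195) + 68306 = -519*(-195) + 68306 = 101205 + 68306 = 169511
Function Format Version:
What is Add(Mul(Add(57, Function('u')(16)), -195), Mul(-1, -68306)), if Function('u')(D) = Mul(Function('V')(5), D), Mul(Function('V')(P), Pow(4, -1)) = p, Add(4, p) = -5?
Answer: 169511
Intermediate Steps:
p = -9 (p = Add(-4, -5) = -9)
Function('V')(P) = -36 (Function('V')(P) = Mul(4, -9) = -36)
Function('u')(D) = Mul(-36, D)
Add(Mul(Add(57, Function('u')(16)), -195), Mul(-1, -68306)) = Add(Mul(Add(57, Mul(-36, 16)), -195), Mul(-1, -68306)) = Add(Mul(Add(57, -576), -195), 68306) = Add(Mul(-519, -195), 68306) = Add(101205, 68306) = 169511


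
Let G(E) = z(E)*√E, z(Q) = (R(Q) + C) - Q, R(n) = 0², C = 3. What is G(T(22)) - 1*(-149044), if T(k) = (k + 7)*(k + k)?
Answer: 149044 - 2546*√319 ≈ 1.0357e+5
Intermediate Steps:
R(n) = 0
T(k) = 2*k*(7 + k) (T(k) = (7 + k)*(2*k) = 2*k*(7 + k))
z(Q) = 3 - Q (z(Q) = (0 + 3) - Q = 3 - Q)
G(E) = √E*(3 - E) (G(E) = (3 - E)*√E = √E*(3 - E))
G(T(22)) - 1*(-149044) = √(2*22*(7 + 22))*(3 - 2*22*(7 + 22)) - 1*(-149044) = √(2*22*29)*(3 - 2*22*29) + 149044 = √1276*(3 - 1*1276) + 149044 = (2*√319)*(3 - 1276) + 149044 = (2*√319)*(-1273) + 149044 = -2546*√319 + 149044 = 149044 - 2546*√319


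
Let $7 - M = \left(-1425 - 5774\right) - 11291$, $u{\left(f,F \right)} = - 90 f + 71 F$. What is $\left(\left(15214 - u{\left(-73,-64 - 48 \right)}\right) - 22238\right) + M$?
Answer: $12855$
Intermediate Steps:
$M = 18497$ ($M = 7 - \left(\left(-1425 - 5774\right) - 11291\right) = 7 - \left(-7199 - 11291\right) = 7 - -18490 = 7 + 18490 = 18497$)
$\left(\left(15214 - u{\left(-73,-64 - 48 \right)}\right) - 22238\right) + M = \left(\left(15214 - \left(\left(-90\right) \left(-73\right) + 71 \left(-64 - 48\right)\right)\right) - 22238\right) + 18497 = \left(\left(15214 - \left(6570 + 71 \left(-112\right)\right)\right) - 22238\right) + 18497 = \left(\left(15214 - \left(6570 - 7952\right)\right) - 22238\right) + 18497 = \left(\left(15214 - -1382\right) - 22238\right) + 18497 = \left(\left(15214 + 1382\right) - 22238\right) + 18497 = \left(16596 - 22238\right) + 18497 = -5642 + 18497 = 12855$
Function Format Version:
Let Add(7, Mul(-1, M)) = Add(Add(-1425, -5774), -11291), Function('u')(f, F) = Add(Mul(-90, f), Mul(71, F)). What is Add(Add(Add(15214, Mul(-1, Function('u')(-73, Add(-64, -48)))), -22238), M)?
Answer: 12855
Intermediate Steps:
M = 18497 (M = Add(7, Mul(-1, Add(Add(-1425, -5774), -11291))) = Add(7, Mul(-1, Add(-7199, -11291))) = Add(7, Mul(-1, -18490)) = Add(7, 18490) = 18497)
Add(Add(Add(15214, Mul(-1, Function('u')(-73, Add(-64, -48)))), -22238), M) = Add(Add(Add(15214, Mul(-1, Add(Mul(-90, -73), Mul(71, Add(-64, -48))))), -22238), 18497) = Add(Add(Add(15214, Mul(-1, Add(6570, Mul(71, -112)))), -22238), 18497) = Add(Add(Add(15214, Mul(-1, Add(6570, -7952))), -22238), 18497) = Add(Add(Add(15214, Mul(-1, -1382)), -22238), 18497) = Add(Add(Add(15214, 1382), -22238), 18497) = Add(Add(16596, -22238), 18497) = Add(-5642, 18497) = 12855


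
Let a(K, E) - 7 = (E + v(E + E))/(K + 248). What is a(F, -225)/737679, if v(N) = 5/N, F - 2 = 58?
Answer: 2257/265564440 ≈ 8.4989e-6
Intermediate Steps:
F = 60 (F = 2 + 58 = 60)
a(K, E) = 7 + (E + 5/(2*E))/(248 + K) (a(K, E) = 7 + (E + 5/(E + E))/(K + 248) = 7 + (E + 5/((2*E)))/(248 + K) = 7 + (E + 5*(1/(2*E)))/(248 + K) = 7 + (E + 5/(2*E))/(248 + K))
a(F, -225)/737679 = ((5/2 - 225*(1736 - 225 + 7*60))/((-225)*(248 + 60)))/737679 = -1/225*(5/2 - 225*(1736 - 225 + 420))/308*(1/737679) = -1/225*1/308*(5/2 - 225*1931)*(1/737679) = -1/225*1/308*(5/2 - 434475)*(1/737679) = -1/225*1/308*(-868945/2)*(1/737679) = (2257/360)*(1/737679) = 2257/265564440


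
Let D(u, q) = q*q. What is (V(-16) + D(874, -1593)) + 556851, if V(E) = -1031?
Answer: 3093469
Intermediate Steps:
D(u, q) = q²
(V(-16) + D(874, -1593)) + 556851 = (-1031 + (-1593)²) + 556851 = (-1031 + 2537649) + 556851 = 2536618 + 556851 = 3093469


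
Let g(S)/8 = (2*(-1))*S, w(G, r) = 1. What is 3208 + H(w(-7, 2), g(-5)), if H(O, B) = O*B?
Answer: 3288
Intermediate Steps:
g(S) = -16*S (g(S) = 8*((2*(-1))*S) = 8*(-2*S) = -16*S)
H(O, B) = B*O
3208 + H(w(-7, 2), g(-5)) = 3208 - 16*(-5)*1 = 3208 + 80*1 = 3208 + 80 = 3288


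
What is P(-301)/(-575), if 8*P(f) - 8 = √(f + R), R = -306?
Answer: -1/575 - I*√607/4600 ≈ -0.0017391 - 0.0053559*I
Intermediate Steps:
P(f) = 1 + √(-306 + f)/8 (P(f) = 1 + √(f - 306)/8 = 1 + √(-306 + f)/8)
P(-301)/(-575) = (1 + √(-306 - 301)/8)/(-575) = (1 + √(-607)/8)*(-1/575) = (1 + (I*√607)/8)*(-1/575) = (1 + I*√607/8)*(-1/575) = -1/575 - I*√607/4600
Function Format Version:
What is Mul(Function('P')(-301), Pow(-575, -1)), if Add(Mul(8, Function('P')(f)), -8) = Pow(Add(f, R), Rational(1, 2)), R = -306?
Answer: Add(Rational(-1, 575), Mul(Rational(-1, 4600), I, Pow(607, Rational(1, 2)))) ≈ Add(-0.0017391, Mul(-0.0053559, I))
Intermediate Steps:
Function('P')(f) = Add(1, Mul(Rational(1, 8), Pow(Add(-306, f), Rational(1, 2)))) (Function('P')(f) = Add(1, Mul(Rational(1, 8), Pow(Add(f, -306), Rational(1, 2)))) = Add(1, Mul(Rational(1, 8), Pow(Add(-306, f), Rational(1, 2)))))
Mul(Function('P')(-301), Pow(-575, -1)) = Mul(Add(1, Mul(Rational(1, 8), Pow(Add(-306, -301), Rational(1, 2)))), Pow(-575, -1)) = Mul(Add(1, Mul(Rational(1, 8), Pow(-607, Rational(1, 2)))), Rational(-1, 575)) = Mul(Add(1, Mul(Rational(1, 8), Mul(I, Pow(607, Rational(1, 2))))), Rational(-1, 575)) = Mul(Add(1, Mul(Rational(1, 8), I, Pow(607, Rational(1, 2)))), Rational(-1, 575)) = Add(Rational(-1, 575), Mul(Rational(-1, 4600), I, Pow(607, Rational(1, 2))))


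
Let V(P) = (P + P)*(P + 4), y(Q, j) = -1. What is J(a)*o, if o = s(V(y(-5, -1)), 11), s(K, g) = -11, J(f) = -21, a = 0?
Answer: 231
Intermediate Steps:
V(P) = 2*P*(4 + P) (V(P) = (2*P)*(4 + P) = 2*P*(4 + P))
o = -11
J(a)*o = -21*(-11) = 231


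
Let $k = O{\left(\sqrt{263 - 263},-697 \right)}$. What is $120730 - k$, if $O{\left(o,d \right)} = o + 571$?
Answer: $120159$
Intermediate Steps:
$O{\left(o,d \right)} = 571 + o$
$k = 571$ ($k = 571 + \sqrt{263 - 263} = 571 + \sqrt{0} = 571 + 0 = 571$)
$120730 - k = 120730 - 571 = 120159$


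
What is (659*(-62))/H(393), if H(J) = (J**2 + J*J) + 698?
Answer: -20429/154798 ≈ -0.13197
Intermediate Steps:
H(J) = 698 + 2*J**2 (H(J) = (J**2 + J**2) + 698 = 2*J**2 + 698 = 698 + 2*J**2)
(659*(-62))/H(393) = (659*(-62))/(698 + 2*393**2) = -40858/(698 + 2*154449) = -40858/(698 + 308898) = -40858/309596 = -40858*1/309596 = -20429/154798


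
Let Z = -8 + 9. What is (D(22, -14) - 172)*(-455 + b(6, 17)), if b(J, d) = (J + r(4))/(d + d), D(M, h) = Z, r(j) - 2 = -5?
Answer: 2644857/34 ≈ 77790.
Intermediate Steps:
Z = 1
r(j) = -3 (r(j) = 2 - 5 = -3)
D(M, h) = 1
b(J, d) = (-3 + J)/(2*d) (b(J, d) = (J - 3)/(d + d) = (-3 + J)/((2*d)) = (-3 + J)*(1/(2*d)) = (-3 + J)/(2*d))
(D(22, -14) - 172)*(-455 + b(6, 17)) = (1 - 172)*(-455 + (½)*(-3 + 6)/17) = -171*(-455 + (½)*(1/17)*3) = -171*(-455 + 3/34) = -171*(-15467/34) = 2644857/34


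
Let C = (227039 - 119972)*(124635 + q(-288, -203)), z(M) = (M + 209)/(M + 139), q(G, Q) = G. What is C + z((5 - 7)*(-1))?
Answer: 1877197895320/141 ≈ 1.3313e+10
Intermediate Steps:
z(M) = (209 + M)/(139 + M)
C = 13313460249 (C = (227039 - 119972)*(124635 - 288) = 107067*124347 = 13313460249)
C + z((5 - 7)*(-1)) = 13313460249 + (209 + (5 - 7)*(-1))/(139 + (5 - 7)*(-1)) = 13313460249 + (209 - 2*(-1))/(139 - 2*(-1)) = 13313460249 + (209 + 2)/(139 + 2) = 13313460249 + 211/141 = 1877197895320/141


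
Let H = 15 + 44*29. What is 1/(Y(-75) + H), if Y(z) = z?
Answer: 1/1216 ≈ 0.00082237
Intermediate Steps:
H = 1291 (H = 15 + 1276 = 1291)
1/(Y(-75) + H) = 1/(-75 + 1291) = 1/1216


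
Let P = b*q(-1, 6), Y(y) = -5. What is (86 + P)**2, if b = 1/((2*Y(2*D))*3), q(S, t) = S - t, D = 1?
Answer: 6692569/900 ≈ 7436.2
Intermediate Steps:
b = -1/30 (b = 1/((2*(-5))*3) = 1/(-10*3) = 1/(-30) = -1/30 ≈ -0.033333)
P = 7/30 (P = -(-1 - 1*6)/30 = -(-1 - 6)/30 = -1/30*(-7) = 7/30 ≈ 0.23333)
(86 + P)**2 = (86 + 7/30)**2 = (2587/30)**2 = 6692569/900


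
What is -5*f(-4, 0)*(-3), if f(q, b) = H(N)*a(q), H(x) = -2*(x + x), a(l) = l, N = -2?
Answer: -480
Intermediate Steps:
H(x) = -4*x
f(q, b) = 8*q (f(q, b) = (-4*(-2))*q = 8*q)
-5*f(-4, 0)*(-3) = -40*(-4)*(-3) = -5*(-32)*(-3) = 160*(-3) = -480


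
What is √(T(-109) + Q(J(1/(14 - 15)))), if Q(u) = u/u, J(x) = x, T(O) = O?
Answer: 6*I*√3 ≈ 10.392*I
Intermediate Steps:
Q(u) = 1
√(T(-109) + Q(J(1/(14 - 15)))) = √(-109 + 1) = √(-108) = 6*I*√3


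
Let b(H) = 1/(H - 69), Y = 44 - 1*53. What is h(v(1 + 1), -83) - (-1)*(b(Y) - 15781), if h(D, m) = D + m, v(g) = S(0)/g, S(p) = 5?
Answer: -618599/39 ≈ -15862.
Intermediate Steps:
Y = -9 (Y = 44 - 53 = -9)
b(H) = 1/(-69 + H)
v(g) = 5/g
h(v(1 + 1), -83) - (-1)*(b(Y) - 15781) = (5/(1 + 1) - 83) - (-1)*(1/(-69 - 9) - 15781) = (5/2 - 83) - (-1)*(1/(-78) - 15781) = (5*(½) - 83) - (-1)*(-1/78 - 15781) = (5/2 - 83) - (-1)*(-1230919)/78 = -161/2 - 1*1230919/78 = -161/2 - 1230919/78 = -618599/39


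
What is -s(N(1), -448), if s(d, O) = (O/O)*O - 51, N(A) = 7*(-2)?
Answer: 499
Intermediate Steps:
N(A) = -14
s(d, O) = -51 + O (s(d, O) = 1*O - 51 = O - 51 = -51 + O)
-s(N(1), -448) = -(-51 - 448) = -1*(-499) = 499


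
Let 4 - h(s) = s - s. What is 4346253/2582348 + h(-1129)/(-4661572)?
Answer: 5065090240081/3009450282764 ≈ 1.6831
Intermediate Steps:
h(s) = 4 (h(s) = 4 - (s - s) = 4 - 1*0 = 4 + 0 = 4)
4346253/2582348 + h(-1129)/(-4661572) = 4346253/2582348 + 4/(-4661572) = 4346253*(1/2582348) + 4*(-1/4661572) = 4346253/2582348 - 1/1165393 = 5065090240081/3009450282764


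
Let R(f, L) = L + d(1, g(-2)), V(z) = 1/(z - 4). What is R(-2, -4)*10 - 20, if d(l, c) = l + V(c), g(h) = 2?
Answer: -55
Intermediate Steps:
V(z) = 1/(-4 + z)
d(l, c) = l + 1/(-4 + c)
R(f, L) = 1/2 + L (R(f, L) = L + (1 + 1*(-4 + 2))/(-4 + 2) = L + (1 + 1*(-2))/(-2) = L - (1 - 2)/2 = L - 1/2*(-1) = L + 1/2 = 1/2 + L)
R(-2, -4)*10 - 20 = (1/2 - 4)*10 - 20 = -7/2*10 - 20 = -35 - 20 = -55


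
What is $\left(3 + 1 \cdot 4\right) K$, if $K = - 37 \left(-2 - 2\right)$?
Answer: $1036$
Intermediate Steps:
$K = 148$ ($K = - 37 \left(-2 - 2\right) = \left(-37\right) \left(-4\right) = 148$)
$\left(3 + 1 \cdot 4\right) K = \left(3 + 1 \cdot 4\right) 148 = \left(3 + 4\right) 148 = 7 \cdot 148 = 1036$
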